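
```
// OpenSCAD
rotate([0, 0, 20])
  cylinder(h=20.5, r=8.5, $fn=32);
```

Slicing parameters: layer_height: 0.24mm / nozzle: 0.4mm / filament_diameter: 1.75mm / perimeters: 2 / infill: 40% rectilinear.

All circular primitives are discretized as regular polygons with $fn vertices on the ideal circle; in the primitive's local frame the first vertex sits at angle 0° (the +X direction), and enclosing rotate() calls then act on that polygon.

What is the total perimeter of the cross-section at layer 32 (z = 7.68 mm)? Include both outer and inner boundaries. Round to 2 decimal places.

53.32 mm

At z = 7.68 mm: the r=8.5 cylinder contributes a regular 32-gon of circumradius 8.5 (perimeter = 2·32·8.500·sin(180°/32) = 53.32 mm); (whole slice rotated 20° about Z — lengths, areas and connectivity unchanged). Overall, the cross-section is a single solid region. Total boundary length (outer) = 53.32 mm.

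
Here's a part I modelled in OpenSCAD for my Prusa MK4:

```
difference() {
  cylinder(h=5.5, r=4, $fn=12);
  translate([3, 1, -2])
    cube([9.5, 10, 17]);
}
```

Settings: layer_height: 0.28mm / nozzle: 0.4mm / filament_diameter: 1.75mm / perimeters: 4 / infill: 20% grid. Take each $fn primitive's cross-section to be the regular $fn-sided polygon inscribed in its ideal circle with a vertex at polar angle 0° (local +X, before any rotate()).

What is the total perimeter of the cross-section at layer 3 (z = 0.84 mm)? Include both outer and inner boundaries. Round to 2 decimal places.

25.35 mm

At z = 0.84 mm: the r=4 cylinder contributes a regular 12-gon of circumradius 4 (perimeter = 2·12·4.000·sin(180°/12) = 24.85 mm); the cube at (3, 1) is present — its section is the full 9.5×10 rectangle (perimeter 39.00 mm); Taking the first minus the rest: starting from the r=4 cylinder, the 9.5×10 cube at (3, 1) partially overlaps it — only the 0.71 mm² overlap (of its 95.00 mm²) is removed, clipping the outline — boundary = 25.35 mm. Overall, the cross-section is a single solid region. Total boundary length (outer) = 25.35 mm.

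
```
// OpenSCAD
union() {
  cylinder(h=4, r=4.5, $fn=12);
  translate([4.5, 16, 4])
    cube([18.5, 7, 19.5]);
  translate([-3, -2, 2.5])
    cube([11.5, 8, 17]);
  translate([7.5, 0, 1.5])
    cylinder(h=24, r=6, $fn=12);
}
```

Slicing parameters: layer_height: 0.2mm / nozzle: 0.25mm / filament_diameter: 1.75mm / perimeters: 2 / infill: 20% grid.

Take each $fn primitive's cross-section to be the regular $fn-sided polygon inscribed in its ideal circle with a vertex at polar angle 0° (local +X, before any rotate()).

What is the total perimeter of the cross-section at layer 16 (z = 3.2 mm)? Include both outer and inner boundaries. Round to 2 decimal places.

51.42 mm

At z = 3.2 mm: the r=4.5 cylinder gives a regular 12-gon of circumradius 4.5 (constant along its height) (perimeter = 2·12·4.500·sin(180°/12) = 27.95 mm); the cube at (4.5, 16) is not intersected at this z (z outside [4, 23.5]); the 11.5×8 cube at (-3, -2) contributes its full rectangle (perimeter 39.00 mm); the r=6 cylinder at (7.5, 0) gives a regular 12-gon of circumradius 6 (constant along its height) (perimeter = 2·12·6.000·sin(180°/12) = 37.27 mm); Taking the union: the regions partially overlap (shared area 89.70 mm²), so the edge portions inside another operand are dropped and the merged outline is re-measured after clipping — boundary = 51.42 mm. Overall, the cross-section is a single solid region. Total boundary length (outer) = 51.42 mm.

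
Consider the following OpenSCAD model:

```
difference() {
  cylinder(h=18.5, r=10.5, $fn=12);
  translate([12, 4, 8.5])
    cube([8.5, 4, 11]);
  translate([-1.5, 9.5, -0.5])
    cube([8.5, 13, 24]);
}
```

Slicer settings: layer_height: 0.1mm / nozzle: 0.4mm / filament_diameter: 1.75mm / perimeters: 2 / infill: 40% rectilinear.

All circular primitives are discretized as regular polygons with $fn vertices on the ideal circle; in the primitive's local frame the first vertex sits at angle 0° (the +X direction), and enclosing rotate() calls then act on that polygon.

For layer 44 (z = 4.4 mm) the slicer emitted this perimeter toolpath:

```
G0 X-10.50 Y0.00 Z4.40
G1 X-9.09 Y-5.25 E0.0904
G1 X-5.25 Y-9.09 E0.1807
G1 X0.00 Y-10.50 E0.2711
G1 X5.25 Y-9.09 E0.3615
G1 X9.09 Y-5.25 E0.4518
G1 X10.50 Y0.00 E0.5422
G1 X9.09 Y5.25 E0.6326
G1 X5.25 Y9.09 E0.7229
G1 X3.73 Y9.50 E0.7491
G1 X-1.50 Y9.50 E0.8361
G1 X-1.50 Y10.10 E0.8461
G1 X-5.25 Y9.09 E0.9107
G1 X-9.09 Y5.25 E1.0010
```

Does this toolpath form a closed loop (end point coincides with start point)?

Start point (G0): (-10.50, 0.00). End point (last G1): the path does not return to the start — open.

no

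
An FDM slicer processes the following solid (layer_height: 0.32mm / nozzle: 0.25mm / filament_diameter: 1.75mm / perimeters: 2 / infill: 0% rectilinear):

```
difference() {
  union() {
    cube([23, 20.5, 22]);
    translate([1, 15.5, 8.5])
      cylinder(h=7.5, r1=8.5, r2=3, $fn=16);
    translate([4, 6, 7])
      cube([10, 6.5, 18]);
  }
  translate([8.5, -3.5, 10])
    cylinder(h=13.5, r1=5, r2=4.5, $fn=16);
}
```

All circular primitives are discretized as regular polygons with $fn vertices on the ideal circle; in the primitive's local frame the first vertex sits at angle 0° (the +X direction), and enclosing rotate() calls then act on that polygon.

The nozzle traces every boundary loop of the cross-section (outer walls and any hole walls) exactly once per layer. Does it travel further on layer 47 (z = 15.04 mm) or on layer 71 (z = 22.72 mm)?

Layer 47 (z = 15.04): the cube (footprint 23×20.5) is included at this height (perimeter 87.00 mm); the cone at (1, 15.5) contributes a regular 16-gon of circumradius 3.704 (interpolated between r1=8.5 and r2=3 at t=0.872) (perimeter = 2·16·3.704·sin(180°/16) = 23.12 mm); the cube at (4, 6) (footprint 10×6.5) is included at this height (perimeter 33.00 mm); Taking the union: the regions partially overlap (shared area 93.21 mm²), so the edge portions inside another operand are dropped and the merged outline is re-measured after clipping — boundary = 89.51 mm; the cone at (8.5, -3.5) contributes a regular 16-gon of circumradius 4.813 (interpolated between r1=5 and r2=4.5 at t=0.373) (perimeter = 2·16·4.813·sin(180°/16) = 30.05 mm); After the difference (first − rest): starting from that combined region, the cone at (8.5, -3.5) partially overlaps it — only the 5.51 mm² overlap (of its 70.93 mm²) is removed, clipping the outline — boundary = 90.16 mm. So its perimeter = 90.16 mm. Layer 71 (z = 22.72): the cube does not reach this height (z outside [0, 22]); the cone at (1, 15.5) does not reach this height (z outside [8.5, 16]); the 10×6.5 cube at (4, 6) contributes its full rectangle (perimeter 33.00 mm); Combining (union): only the 10×6.5 cube at (4, 6) is present, so the union is just that shape — boundary = 33.00 mm; the cone at (8.5, -3.5) contributes a regular 16-gon of circumradius 4.529 (interpolated between r1=5 and r2=4.5 at t=0.942) (perimeter = 2·16·4.529·sin(180°/16) = 28.27 mm); Subtracting the remaining from the first: starting from the result so far, the cone at (8.5, -3.5) misses the remaining region (no effect) — boundary = 33.00 mm. So its perimeter = 33.00 mm. Layer 47 is larger (90.16 vs 33.00 mm).

layer 47 (z = 15.04 mm)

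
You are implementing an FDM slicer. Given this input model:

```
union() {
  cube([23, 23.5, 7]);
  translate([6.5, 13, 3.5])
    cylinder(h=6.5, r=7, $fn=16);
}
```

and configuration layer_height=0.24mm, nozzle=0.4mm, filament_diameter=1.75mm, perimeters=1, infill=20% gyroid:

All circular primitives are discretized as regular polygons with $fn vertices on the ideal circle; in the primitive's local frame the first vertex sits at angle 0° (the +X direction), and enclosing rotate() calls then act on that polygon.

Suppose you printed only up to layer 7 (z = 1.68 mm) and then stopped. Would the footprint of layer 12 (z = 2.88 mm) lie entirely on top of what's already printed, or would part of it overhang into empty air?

entirely on top

Compare the two slices. At z = 1.68: the cube (footprint 23×23.5) is included at this height (area 540.50 mm²); the cylinder at (6.5, 13) is absent (z outside [3.5, 10]); Merging all regions: only the 23×23.5 cube is present, so the union is just that shape — area = 540.50 mm². At z = 2.88: the cube (footprint 23×23.5) is included at this height (area 540.50 mm²); the cylinder at (6.5, 13) is absent (z outside [3.5, 10]); Taking the union: only the 23×23.5 cube is present, so the union is just that shape — area = 540.50 mm². Checking containment: the cross-section at z = 2.88 is a subset of the cross-section at z = 1.68.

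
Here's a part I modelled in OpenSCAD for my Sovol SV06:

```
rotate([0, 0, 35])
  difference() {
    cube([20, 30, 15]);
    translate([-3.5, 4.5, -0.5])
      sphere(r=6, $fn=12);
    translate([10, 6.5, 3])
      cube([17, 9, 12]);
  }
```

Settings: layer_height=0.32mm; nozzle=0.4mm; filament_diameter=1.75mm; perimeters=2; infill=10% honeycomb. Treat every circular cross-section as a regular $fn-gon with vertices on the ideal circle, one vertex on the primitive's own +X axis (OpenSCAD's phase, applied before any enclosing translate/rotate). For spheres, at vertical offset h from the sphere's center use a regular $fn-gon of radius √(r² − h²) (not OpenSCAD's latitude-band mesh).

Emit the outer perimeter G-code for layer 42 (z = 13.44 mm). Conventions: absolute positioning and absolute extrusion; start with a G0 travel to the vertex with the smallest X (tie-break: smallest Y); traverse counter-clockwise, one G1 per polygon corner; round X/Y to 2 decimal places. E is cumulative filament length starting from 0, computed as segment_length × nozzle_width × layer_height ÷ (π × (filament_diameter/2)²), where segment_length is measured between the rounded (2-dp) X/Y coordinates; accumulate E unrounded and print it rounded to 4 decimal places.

G0 X-17.21 Y24.57 Z13.44
G1 X0.00 Y0.00 E1.5964
G1 X16.38 Y11.47 E2.6605
G1 X12.65 Y16.80 E3.0067
G1 X4.46 Y11.06 E3.5389
G1 X-0.70 Y18.43 E4.0177
G1 X7.49 Y24.17 E4.5499
G1 X-0.82 Y36.05 E5.3215
G1 X-17.21 Y24.57 E6.3864

At z = 13.44 mm: the cube is present — its section is the full 20×30 rectangle; the sphere at (-3.5, 4.5) is absent (|z−center|=13.940 > r=6); the 17×9 cube at (10, 6.5) contributes its full rectangle; After the difference (first − rest): starting from the 20×30 cube, the 17×9 cube at (10, 6.5) partially overlaps it — only the 90.00 mm² overlap (of its 153.00 mm²) is removed, clipping the outline — 1 connected region; (rotated 35° about Z; rotation is an isometry so areas/perimeters/island counts are preserved). The outline is a single polygon with 8 vertices. Extrusion per mm of travel: 0.4 × 0.32 / (π × 0.875²) = 0.053216. Accumulating E over each segment gives final E = 6.3864.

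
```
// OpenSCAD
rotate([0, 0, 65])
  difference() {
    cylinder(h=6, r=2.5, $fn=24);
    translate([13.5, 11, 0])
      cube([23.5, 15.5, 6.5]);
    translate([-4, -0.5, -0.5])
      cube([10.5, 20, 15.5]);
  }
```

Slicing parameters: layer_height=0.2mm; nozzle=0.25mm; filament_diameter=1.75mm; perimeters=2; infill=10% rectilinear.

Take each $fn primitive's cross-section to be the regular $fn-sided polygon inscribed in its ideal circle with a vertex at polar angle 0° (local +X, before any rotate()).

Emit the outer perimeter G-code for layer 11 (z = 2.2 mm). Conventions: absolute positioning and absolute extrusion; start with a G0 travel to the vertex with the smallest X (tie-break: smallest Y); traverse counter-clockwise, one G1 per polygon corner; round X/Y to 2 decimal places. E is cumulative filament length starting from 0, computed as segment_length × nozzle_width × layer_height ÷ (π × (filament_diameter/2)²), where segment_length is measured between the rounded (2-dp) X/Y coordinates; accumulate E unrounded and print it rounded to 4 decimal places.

At z = 2.2 mm: the cylinder: section is a regular 24-gon, circumradius r=2.5; the cube at (13.5, 11) is present — its section is the full 23.5×15.5 rectangle; the 10.5×20 cube at (-4, -0.5) contributes its full rectangle; Taking the first minus the rest: starting from the r=2.5 cylinder, the 23.5×15.5 cube at (13.5, 11) misses the remaining region (no effect); the 10.5×20 cube at (-4, -0.5) partially overlaps it — only the 12.17 mm² overlap (of its 210.00 mm²) is removed, clipping the outline — 1 connected region; (rotated 65° about Z; rotation is an isometry so areas/perimeters/island counts are preserved). The outline is a single polygon with 13 vertices. Extrusion per mm of travel: 0.25 × 0.2 / (π × 0.875²) = 0.020788. Accumulating E over each segment gives final E = 0.2432.

G0 X-0.58 Y-2.42 Z2.20
G1 X-0.43 Y-2.46 E0.0032
G1 X0.22 Y-2.49 E0.0168
G1 X0.86 Y-2.35 E0.0304
G1 X1.43 Y-2.05 E0.0438
G1 X1.92 Y-1.61 E0.0575
G1 X2.27 Y-1.06 E0.0710
G1 X2.46 Y-0.43 E0.0847
G1 X2.49 Y0.22 E0.0982
G1 X2.35 Y0.86 E0.1118
G1 X2.05 Y1.43 E0.1252
G1 X1.61 Y1.92 E0.1389
G1 X1.48 Y1.99 E0.1420
G1 X-0.58 Y-2.42 E0.2432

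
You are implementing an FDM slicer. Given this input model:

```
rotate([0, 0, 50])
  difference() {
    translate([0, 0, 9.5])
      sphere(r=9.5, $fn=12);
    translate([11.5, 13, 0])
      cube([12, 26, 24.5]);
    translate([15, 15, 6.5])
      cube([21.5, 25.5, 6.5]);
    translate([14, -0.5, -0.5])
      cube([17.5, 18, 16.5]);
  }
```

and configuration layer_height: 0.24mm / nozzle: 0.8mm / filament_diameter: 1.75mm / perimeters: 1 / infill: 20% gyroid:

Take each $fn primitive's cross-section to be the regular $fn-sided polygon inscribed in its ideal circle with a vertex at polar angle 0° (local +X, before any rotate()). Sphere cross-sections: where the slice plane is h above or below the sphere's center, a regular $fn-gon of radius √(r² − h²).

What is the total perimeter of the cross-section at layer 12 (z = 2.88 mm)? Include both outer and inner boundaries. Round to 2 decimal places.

42.32 mm

At z = 2.88 mm: the r=9.5 sphere slices to a regular 12-gon of circumradius 6.814 (√(r²−h²) with h=6.62 from center) (perimeter = 2·12·6.814·sin(180°/12) = 42.32 mm); the cube at (11.5, 13) (footprint 12×26) is included at this height (perimeter 76.00 mm); the cube at (15, 15) is absent (z outside [6.5, 13]); the cube at (14, -0.5) (footprint 17.5×18) is included at this height (perimeter 71.00 mm); After the difference (first − rest): starting from the r=9.5 sphere, the 12×26 cube at (11.5, 13) misses the remaining region (no effect); the 17.5×18 cube at (14, -0.5) misses the remaining region (no effect) — boundary = 42.32 mm; (whole slice rotated 50° about Z — lengths, areas and connectivity unchanged). Overall, the cross-section is a single solid region. Total boundary length (outer) = 42.32 mm.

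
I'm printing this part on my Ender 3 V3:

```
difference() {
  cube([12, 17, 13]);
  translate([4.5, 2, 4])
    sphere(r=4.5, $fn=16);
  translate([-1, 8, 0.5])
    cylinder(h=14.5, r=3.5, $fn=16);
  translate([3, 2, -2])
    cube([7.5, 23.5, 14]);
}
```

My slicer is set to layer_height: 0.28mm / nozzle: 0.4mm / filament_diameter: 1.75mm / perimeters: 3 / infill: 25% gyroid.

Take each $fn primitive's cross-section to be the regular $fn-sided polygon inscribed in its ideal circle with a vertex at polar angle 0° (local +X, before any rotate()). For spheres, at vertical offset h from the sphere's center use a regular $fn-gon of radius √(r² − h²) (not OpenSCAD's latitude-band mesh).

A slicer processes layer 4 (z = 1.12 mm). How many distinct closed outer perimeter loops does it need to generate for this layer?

At z = 1.12 mm: the cube is present — its section is the full 12×17 rectangle; the sphere at (4.5, 2): section is a regular 16-gon, circumradius = √(r²−h²) = √(4.5²−2.88²) = 3.458; the cylinder at (-1, 8): section is a regular 16-gon, circumradius r=3.5; the cube at (3, 2) (footprint 7.5×23.5) is included at this height; After the difference (first − rest): starting from the 12×17 cube, the r=4.5 sphere at (4.5, 2) partially overlaps it — only the 31.12 mm² overlap (of its 36.60 mm²) is removed, clipping the outline; the r=3.5 cylinder at (-1, 8) partially overlaps it — only the 11.95 mm² overlap (of its 37.50 mm²) is removed, clipping the outline; the 7.5×23.5 cube at (3, 2) partially overlaps it — only the 98.39 mm² overlap (of its 176.25 mm²) is removed, clipping the outline — 2 connected regions. The result has 2 disconnected regions.

2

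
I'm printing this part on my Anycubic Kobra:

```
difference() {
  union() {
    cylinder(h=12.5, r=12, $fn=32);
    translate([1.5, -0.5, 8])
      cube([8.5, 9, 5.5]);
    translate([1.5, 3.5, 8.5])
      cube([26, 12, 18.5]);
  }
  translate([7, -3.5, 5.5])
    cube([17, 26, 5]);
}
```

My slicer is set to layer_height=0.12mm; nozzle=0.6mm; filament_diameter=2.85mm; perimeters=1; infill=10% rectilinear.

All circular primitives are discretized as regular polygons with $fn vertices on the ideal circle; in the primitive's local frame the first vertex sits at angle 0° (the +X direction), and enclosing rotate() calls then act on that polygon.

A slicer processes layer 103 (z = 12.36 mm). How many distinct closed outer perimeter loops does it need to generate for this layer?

At z = 12.36 mm: the r=12 cylinder contributes a regular 32-gon of circumradius 12; the cube at (1.5, -0.5) (footprint 8.5×9) is included at this height; the cube at (1.5, 3.5) (footprint 26×12) is included at this height; Combining (union): the regions partially overlap (shared area 134.97 mm²), so overlapping operands fuse into one piece — 1 connected region; the cube at (7, -3.5) does not reach this height (z outside [5.5, 10.5]); Taking the first minus the rest: none of the subtracted shapes is present at this height, so the result so far is unchanged — 1 connected region. The result has 1 disconnected region.

1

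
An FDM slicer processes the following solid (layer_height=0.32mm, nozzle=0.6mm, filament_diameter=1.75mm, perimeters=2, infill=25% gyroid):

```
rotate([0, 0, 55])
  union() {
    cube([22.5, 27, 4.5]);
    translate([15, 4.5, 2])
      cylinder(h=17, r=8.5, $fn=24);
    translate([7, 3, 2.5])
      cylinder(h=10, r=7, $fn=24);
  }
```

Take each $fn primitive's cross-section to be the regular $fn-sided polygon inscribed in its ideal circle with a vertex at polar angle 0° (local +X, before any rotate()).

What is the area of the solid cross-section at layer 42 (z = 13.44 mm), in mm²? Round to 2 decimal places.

224.40 mm²

At z = 13.44 mm: the cube does not reach this height (z outside [0, 4.5]); the r=8.5 cylinder at (15, 4.5) contributes a regular 24-gon of circumradius 8.5 (area = (24/2)·8.500²·sin(360°/24) = 224.40 mm²); the cylinder at (7, 3) does not reach this height (z outside [2.5, 12.5]); Taking the union: only the r=8.5 cylinder at (15, 4.5) is present, so the union is just that shape — area = 224.40 mm²; (whole slice rotated 55° about Z — lengths, areas and connectivity unchanged). Overall, the cross-section is a single solid region. Net area = 224.40 mm².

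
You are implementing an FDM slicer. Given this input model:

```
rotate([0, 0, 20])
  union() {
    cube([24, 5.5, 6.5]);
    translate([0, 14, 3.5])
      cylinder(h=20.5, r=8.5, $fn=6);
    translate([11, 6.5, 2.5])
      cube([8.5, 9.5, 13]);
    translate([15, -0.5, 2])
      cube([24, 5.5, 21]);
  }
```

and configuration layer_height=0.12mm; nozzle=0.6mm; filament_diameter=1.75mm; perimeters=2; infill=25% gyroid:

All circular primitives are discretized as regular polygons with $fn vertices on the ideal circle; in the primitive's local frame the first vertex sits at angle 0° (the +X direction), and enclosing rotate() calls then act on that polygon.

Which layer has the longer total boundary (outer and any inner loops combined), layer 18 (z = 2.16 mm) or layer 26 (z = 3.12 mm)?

Layer 18 (z = 2.16): the cube is present — its section is the full 24×5.5 rectangle (perimeter 59.00 mm); the cylinder at (0, 14) is not intersected at this z (z outside [3.5, 24]); the cube at (11, 6.5) is not intersected at this z (z outside [2.5, 15.5]); the 24×5.5 cube at (15, -0.5) contributes its full rectangle (perimeter 59.00 mm); Combining (union): the regions partially overlap (shared area 45.00 mm²), so the edge portions inside another operand are dropped and the merged outline is re-measured after clipping — boundary = 90.00 mm; (whole slice rotated 20° about Z — lengths, areas and connectivity unchanged). So its perimeter = 90.00 mm. Layer 26 (z = 3.12): the cube (footprint 24×5.5) is included at this height (perimeter 59.00 mm); the cylinder at (0, 14) is absent (z outside [3.5, 24]); the 8.5×9.5 cube at (11, 6.5) contributes its full rectangle (perimeter 36.00 mm); the cube at (15, -0.5) is present — its section is the full 24×5.5 rectangle (perimeter 59.00 mm); Taking the union: the regions partially overlap (shared area 45.00 mm²), so the edge portions inside another operand are dropped and the merged outline is re-measured after clipping — boundary = 126.00 mm; (rotated 20° about Z; rotation is an isometry so areas/perimeters/island counts are preserved). So its perimeter = 126.00 mm. Layer 26 is larger (126.00 vs 90.00 mm).

layer 26 (z = 3.12 mm)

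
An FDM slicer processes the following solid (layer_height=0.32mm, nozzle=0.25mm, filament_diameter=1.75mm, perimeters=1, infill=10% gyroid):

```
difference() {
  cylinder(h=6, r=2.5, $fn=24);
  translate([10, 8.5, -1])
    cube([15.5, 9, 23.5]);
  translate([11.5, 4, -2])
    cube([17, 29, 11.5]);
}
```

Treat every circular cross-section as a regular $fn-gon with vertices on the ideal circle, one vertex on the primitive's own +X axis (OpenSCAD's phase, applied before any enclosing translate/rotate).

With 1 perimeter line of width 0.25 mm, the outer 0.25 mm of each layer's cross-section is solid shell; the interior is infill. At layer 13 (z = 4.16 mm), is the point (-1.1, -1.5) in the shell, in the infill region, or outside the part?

At z = 4.16 mm: the r=2.5 cylinder gives a regular 24-gon of circumradius 2.5 (constant along its height); the 15.5×9 cube at (10, 8.5) contributes its full rectangle; the cube at (11.5, 4) is present — its section is the full 17×29 rectangle; After the difference (first − rest): starting from the r=2.5 cylinder, the 15.5×9 cube at (10, 8.5) misses the remaining region (no effect); the 17×29 cube at (11.5, 4) misses the remaining region (no effect) — 1 connected region. Overall, the cross-section is a single solid region. The nearest boundary edge runs (-1.25, -2.17)→(-1.77, -1.77); distance from the point to it = 0.62 mm. The point is inside the cross-section and 0.62 mm from the nearest boundary — more than the 0.25 mm shell width (1 × 0.25), so it's in the infill interior.

infill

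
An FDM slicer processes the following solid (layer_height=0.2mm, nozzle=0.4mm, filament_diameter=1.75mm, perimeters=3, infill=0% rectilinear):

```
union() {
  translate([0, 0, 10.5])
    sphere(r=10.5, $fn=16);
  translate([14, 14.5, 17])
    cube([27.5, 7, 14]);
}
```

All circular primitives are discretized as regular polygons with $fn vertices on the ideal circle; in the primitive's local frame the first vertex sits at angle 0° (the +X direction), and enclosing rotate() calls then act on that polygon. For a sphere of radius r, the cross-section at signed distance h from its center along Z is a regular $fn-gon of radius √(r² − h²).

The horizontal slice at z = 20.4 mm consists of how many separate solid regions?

2

At z = 20.4 mm: the r=10.5 sphere slices to a regular 16-gon of circumradius 3.499 (√(r²−h²) with h=9.9 from center); the cube at (14, 14.5) (footprint 27.5×7) is included at this height; Taking the union: the 2 present regions are separate (no shared area or edge), so areas and boundary lengths simply add and each stays a separate island — 2 connected regions. The result has 2 disconnected regions.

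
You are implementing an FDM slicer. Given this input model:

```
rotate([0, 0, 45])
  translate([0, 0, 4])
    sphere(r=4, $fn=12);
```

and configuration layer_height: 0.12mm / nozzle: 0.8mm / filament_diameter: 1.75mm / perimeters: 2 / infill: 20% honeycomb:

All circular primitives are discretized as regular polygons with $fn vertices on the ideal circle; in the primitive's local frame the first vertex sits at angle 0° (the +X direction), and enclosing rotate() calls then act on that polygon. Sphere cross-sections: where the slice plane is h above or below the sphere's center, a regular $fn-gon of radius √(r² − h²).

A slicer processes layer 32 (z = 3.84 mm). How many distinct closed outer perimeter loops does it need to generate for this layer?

1

At z = 3.84 mm: the sphere: section is a regular 12-gon, circumradius = √(r²−h²) = √(4²−0.16²) = 3.997; (rotated 45° about Z; rotation is an isometry so areas/perimeters/island counts are preserved). The result has 1 disconnected region.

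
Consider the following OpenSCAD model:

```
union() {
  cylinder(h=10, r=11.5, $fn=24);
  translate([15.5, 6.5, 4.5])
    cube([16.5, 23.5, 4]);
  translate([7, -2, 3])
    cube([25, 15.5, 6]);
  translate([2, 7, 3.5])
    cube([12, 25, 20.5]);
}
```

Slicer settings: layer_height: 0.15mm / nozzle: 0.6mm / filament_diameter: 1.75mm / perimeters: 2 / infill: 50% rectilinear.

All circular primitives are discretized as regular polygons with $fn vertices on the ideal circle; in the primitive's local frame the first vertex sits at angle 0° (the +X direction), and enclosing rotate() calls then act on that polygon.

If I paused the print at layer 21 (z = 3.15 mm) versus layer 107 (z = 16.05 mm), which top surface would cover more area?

Layer 21 (z = 3.15): the cylinder: section is a regular 24-gon, circumradius r=11.5 (area = (24/2)·11.500²·sin(360°/24) = 410.75 mm²); the cube at (15.5, 6.5) is absent (z outside [4.5, 8.5]); the cube at (7, -2) is present — its section is the full 25×15.5 rectangle (area 387.50 mm²); the cube at (2, 7) does not reach this height (z outside [3.5, 24]); Merging all regions: the regions partially overlap — summed areas 798.25 mm² minus the doubly-counted overlap 36.71 mm² gives 761.53 mm² — area = 761.53 mm². So its area = 761.53 mm². Layer 107 (z = 16.05): the cylinder is absent (z outside [0, 10]); the cube at (15.5, 6.5) is not intersected at this z (z outside [4.5, 8.5]); the cube at (7, -2) does not reach this height (z outside [3, 9]); the cube at (2, 7) is present — its section is the full 12×25 rectangle (area 300.00 mm²); Taking the union: only the 12×25 cube at (2, 7) is present, so the union is just that shape — area = 300.00 mm². So its area = 300.00 mm². Layer 21 is larger (761.53 vs 300.00 mm²).

layer 21 (z = 3.15 mm)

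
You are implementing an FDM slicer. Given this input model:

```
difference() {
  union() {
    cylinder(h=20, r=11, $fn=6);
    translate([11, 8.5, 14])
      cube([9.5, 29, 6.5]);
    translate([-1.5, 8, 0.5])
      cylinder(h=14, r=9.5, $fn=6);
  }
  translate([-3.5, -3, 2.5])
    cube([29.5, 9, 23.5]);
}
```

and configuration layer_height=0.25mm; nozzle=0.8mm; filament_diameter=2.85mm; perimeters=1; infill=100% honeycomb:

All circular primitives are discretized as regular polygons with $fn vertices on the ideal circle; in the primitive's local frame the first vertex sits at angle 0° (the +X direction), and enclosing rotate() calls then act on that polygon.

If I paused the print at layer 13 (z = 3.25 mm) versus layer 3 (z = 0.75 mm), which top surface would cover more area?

Layer 13 (z = 3.25): the cylinder: section is a regular 6-gon, circumradius r=11 (area = (6/2)·11.000²·sin(360°/6) = 314.37 mm²); the cube at (11, 8.5) does not reach this height (z outside [14, 20.5]); the cylinder at (-1.5, 8): section is a regular 6-gon, circumradius r=9.5 (area = (6/2)·9.500²·sin(360°/6) = 234.48 mm²); Taking the union: the regions partially overlap — summed areas 548.84 mm² minus the doubly-counted overlap 125.00 mm² gives 423.84 mm² — area = 423.84 mm²; the 29.5×9 cube at (-3.5, -3) contributes its full rectangle (area 265.50 mm²); Subtracting the remaining from the first: starting from that combined region (423.84 mm²), the 29.5×9 cube at (-3.5, -3) partially overlaps it — only the 117.51 mm² overlap (of its 265.50 mm²) is removed, clipping the outline — area = 306.33 mm². So its area = 306.33 mm². Layer 3 (z = 0.75): the cylinder: section is a regular 6-gon, circumradius r=11 (area = (6/2)·11.000²·sin(360°/6) = 314.37 mm²); the cube at (11, 8.5) is not intersected at this z (z outside [14, 20.5]); the cylinder at (-1.5, 8): section is a regular 6-gon, circumradius r=9.5 (area = (6/2)·9.500²·sin(360°/6) = 234.48 mm²); Taking the union: the regions partially overlap — summed areas 548.84 mm² minus the doubly-counted overlap 125.00 mm² gives 423.84 mm² — area = 423.84 mm²; the cube at (-3.5, -3) is absent (z outside [2.5, 26]); After the difference (first − rest): none of the subtracted shapes is present at this height, so the result so far is unchanged — area = 423.84 mm². So its area = 423.84 mm². Layer 3 is larger (423.84 vs 306.33 mm²).

layer 3 (z = 0.75 mm)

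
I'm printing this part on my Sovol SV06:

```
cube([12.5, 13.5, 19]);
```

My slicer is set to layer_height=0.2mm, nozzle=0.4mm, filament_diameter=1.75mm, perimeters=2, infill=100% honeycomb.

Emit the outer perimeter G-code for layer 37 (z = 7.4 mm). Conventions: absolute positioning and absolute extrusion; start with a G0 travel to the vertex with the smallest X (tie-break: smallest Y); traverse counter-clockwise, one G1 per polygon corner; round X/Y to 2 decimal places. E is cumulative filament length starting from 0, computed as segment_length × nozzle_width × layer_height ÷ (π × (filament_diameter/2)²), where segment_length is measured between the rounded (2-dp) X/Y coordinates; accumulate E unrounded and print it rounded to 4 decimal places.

At z = 7.4 mm: the cube is present — its section is the full 12.5×13.5 rectangle. The outline is a single polygon with 4 vertices. Extrusion per mm of travel: 0.4 × 0.2 / (π × 0.875²) = 0.033260. Accumulating E over each segment gives final E = 1.7295.

G0 X0.00 Y0.00 Z7.40
G1 X12.50 Y0.00 E0.4158
G1 X12.50 Y13.50 E0.8648
G1 X0.00 Y13.50 E1.2805
G1 X0.00 Y0.00 E1.7295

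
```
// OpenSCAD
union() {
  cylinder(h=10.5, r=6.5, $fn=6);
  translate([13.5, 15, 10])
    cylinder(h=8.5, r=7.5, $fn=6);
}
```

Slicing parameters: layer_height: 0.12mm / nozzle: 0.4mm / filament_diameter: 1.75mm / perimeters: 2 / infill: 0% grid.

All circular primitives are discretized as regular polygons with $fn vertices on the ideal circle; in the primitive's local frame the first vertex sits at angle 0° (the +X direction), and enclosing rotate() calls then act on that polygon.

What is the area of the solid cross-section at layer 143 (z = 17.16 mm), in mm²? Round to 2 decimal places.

At z = 17.16 mm: the cylinder does not reach this height (z outside [0, 10.5]); the cylinder at (13.5, 15): section is a regular 6-gon, circumradius r=7.5 (area = (6/2)·7.500²·sin(360°/6) = 146.14 mm²); Taking the union: only the r=7.5 cylinder at (13.5, 15) is present, so the union is just that shape — area = 146.14 mm². Overall, the cross-section is a single solid region. Net area = 146.14 mm².

146.14 mm²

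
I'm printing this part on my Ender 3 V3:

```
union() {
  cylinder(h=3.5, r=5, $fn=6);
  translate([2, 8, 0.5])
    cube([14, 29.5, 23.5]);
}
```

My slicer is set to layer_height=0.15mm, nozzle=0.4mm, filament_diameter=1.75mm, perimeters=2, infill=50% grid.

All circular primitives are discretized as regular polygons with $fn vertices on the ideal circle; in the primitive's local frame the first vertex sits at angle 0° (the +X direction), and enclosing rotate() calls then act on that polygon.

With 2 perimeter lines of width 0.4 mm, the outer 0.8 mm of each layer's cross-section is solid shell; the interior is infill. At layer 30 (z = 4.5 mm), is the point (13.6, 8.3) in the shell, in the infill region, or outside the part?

At z = 4.5 mm: the cylinder is not intersected at this z (z outside [0, 3.5]); the 14×29.5 cube at (2, 8) contributes its full rectangle; Merging all regions: only the 14×29.5 cube at (2, 8) is present, so the union is just that shape — 1 connected region. Overall, the cross-section is a single solid region. The nearest boundary edge runs (2.00, 8.00)→(16.00, 8.00); distance from the point to it = 0.30 mm. The point is inside the cross-section, 0.30 mm from the nearest boundary — within the 0.8 mm shell band (2 × 0.4).

shell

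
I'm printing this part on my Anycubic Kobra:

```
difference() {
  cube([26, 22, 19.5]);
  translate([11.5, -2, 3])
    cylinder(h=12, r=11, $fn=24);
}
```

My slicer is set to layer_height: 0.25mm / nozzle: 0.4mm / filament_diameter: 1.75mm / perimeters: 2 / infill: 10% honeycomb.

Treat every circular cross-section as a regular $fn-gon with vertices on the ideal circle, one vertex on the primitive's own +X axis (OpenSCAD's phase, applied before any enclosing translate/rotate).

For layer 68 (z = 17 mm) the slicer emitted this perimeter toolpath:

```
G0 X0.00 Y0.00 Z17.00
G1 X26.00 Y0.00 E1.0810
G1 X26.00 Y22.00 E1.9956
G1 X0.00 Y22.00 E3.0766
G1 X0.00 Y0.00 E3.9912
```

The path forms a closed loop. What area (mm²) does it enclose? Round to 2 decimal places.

Apply the shoelace formula to the sequence of (X, Y) vertices; enclosed area = 572.00 mm².

572.00 mm²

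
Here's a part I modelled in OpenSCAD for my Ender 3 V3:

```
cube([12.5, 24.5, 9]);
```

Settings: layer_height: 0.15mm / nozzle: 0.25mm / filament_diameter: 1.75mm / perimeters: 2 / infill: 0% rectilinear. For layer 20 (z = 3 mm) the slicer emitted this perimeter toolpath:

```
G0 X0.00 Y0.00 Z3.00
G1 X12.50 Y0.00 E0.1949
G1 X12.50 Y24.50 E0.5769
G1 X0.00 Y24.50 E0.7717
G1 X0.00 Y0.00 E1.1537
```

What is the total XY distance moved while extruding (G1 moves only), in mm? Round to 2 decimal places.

74.00 mm

Sum the Euclidean lengths of each G1 segment: total = 74.00 mm.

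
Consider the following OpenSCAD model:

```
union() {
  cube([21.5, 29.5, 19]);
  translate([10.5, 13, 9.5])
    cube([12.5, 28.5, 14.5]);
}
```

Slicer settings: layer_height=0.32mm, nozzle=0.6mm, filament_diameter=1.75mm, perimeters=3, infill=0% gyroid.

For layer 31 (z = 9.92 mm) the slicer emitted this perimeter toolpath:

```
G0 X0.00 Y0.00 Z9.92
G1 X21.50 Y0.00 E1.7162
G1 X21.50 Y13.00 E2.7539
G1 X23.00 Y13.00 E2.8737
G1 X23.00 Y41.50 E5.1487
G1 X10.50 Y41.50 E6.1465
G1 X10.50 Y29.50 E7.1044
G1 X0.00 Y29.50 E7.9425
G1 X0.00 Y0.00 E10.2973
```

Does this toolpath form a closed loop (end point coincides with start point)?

yes

Start point (G0): (0.00, 0.00). End point (last G1): the path returns to the start — closed.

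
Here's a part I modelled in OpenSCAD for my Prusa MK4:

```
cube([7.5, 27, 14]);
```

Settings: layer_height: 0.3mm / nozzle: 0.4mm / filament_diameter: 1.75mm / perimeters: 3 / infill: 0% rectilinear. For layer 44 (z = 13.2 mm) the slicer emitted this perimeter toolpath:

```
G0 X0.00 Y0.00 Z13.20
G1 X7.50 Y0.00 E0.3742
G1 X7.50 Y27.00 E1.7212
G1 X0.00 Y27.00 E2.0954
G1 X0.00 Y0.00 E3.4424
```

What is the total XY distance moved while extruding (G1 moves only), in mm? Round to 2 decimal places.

69.00 mm

Sum the Euclidean lengths of each G1 segment: total = 69.00 mm.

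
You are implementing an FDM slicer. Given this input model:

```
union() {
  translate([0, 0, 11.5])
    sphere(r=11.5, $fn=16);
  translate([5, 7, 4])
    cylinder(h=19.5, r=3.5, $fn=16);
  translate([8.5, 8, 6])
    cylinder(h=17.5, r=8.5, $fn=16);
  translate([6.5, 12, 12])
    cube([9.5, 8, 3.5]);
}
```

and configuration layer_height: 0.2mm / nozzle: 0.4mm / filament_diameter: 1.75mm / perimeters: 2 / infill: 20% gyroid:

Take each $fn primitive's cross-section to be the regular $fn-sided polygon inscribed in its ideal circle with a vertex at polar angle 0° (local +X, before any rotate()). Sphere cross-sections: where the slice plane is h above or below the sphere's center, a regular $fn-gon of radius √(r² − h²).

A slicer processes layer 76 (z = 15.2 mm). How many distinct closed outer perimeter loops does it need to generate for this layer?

1

At z = 15.2 mm: the sphere: section is a regular 16-gon, circumradius = √(r²−h²) = √(11.5²−3.7²) = 10.889; the cylinder at (5, 7): section is a regular 16-gon, circumradius r=3.5; the r=8.5 cylinder at (8.5, 8) gives a regular 16-gon of circumradius 8.5 (constant along its height); the cube at (6.5, 12) is present — its section is the full 9.5×8 rectangle; Merging all regions: the regions partially overlap (shared area 146.99 mm²), so overlapping operands fuse into one piece — 1 connected region. The result has 1 disconnected region.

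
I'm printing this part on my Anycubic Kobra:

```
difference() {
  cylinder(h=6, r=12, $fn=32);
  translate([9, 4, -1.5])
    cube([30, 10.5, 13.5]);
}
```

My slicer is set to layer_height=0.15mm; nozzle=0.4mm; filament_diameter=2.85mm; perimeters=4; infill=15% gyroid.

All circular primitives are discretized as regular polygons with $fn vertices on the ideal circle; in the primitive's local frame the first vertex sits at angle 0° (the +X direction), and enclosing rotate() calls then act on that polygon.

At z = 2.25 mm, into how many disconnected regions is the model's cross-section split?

At z = 2.25 mm: the r=12 cylinder gives a regular 32-gon of circumradius 12 (constant along its height); the cube at (9, 4) (footprint 30×10.5) is included at this height; Taking the first minus the rest: starting from the r=12 cylinder, the 30×10.5 cube at (9, 4) partially overlaps it — only the 5.05 mm² overlap (of its 315.00 mm²) is removed, clipping the outline — 1 connected region. The result has 1 disconnected region.

1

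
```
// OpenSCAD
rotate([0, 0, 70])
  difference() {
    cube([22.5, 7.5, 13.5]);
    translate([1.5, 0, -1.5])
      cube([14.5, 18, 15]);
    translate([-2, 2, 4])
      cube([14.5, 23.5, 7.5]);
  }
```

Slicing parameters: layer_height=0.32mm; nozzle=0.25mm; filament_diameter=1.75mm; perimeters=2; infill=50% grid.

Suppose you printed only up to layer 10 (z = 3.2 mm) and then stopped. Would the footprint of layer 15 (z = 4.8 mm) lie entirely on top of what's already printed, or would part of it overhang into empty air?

Compare the two slices. At z = 3.2: the cube is present — its section is the full 22.5×7.5 rectangle (area 168.75 mm²); the cube at (1.5, 0) is present — its section is the full 14.5×18 rectangle (area 261.00 mm²); the cube at (-2, 2) does not reach this height (z outside [4, 11.5]); After the difference (first − rest): starting from the 22.5×7.5 cube (168.75 mm²), the 14.5×18 cube at (1.5, 0) partially overlaps it — only the 108.75 mm² overlap (of its 261.00 mm²) is removed, clipping the outline — area = 60.00 mm²; (rotated 70° about Z; rotation is an isometry so areas/perimeters/island counts are preserved). At z = 4.8: the cube is present — its section is the full 22.5×7.5 rectangle (area 168.75 mm²); the 14.5×18 cube at (1.5, 0) contributes its full rectangle (area 261.00 mm²); the cube at (-2, 2) (footprint 14.5×23.5) is included at this height (area 340.75 mm²); After the difference (first − rest): starting from the 22.5×7.5 cube (168.75 mm²), the 14.5×18 cube at (1.5, 0) partially overlaps it — only the 108.75 mm² overlap (of its 261.00 mm²) is removed, clipping the outline; the 14.5×23.5 cube at (-2, 2) partially overlaps it — only the 8.25 mm² overlap (of its 340.75 mm²) is removed, clipping the outline — area = 51.75 mm²; (rotated 70° about Z; rotation is an isometry so areas/perimeters/island counts are preserved). Checking containment: the cross-section at z = 4.8 is a subset of the cross-section at z = 3.2.

entirely on top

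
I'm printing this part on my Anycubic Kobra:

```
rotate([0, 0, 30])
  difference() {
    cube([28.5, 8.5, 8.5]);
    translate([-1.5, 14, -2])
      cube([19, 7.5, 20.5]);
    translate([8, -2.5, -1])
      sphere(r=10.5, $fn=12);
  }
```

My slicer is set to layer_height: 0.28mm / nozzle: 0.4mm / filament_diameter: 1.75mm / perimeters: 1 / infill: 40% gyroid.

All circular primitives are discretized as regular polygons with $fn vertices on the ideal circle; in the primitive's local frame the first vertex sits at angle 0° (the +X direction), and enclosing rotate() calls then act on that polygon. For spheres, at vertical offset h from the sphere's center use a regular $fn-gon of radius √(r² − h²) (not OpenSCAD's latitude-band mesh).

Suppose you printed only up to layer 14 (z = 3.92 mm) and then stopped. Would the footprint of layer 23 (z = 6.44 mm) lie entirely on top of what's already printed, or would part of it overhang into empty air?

part overhangs

Compare the two slices. At z = 3.92: the cube is present — its section is the full 28.5×8.5 rectangle (area 242.25 mm²); the 19×7.5 cube at (-1.5, 14) contributes its full rectangle (area 142.50 mm²); the sphere at (8, -2.5): section is a regular 12-gon, circumradius = √(r²−h²) = √(10.5²−4.92²) = 9.276 (area = (12/2)·9.276²·sin(360°/12) = 258.13 mm²); After the difference (first − rest): starting from the 28.5×8.5 cube (242.25 mm²), the 19×7.5 cube at (-1.5, 14) misses the remaining region (no effect); the r=10.5 sphere at (8, -2.5) partially overlaps it — only the 83.68 mm² overlap (of its 258.13 mm²) is removed, clipping the outline — area = 158.57 mm²; (rotated 30° about Z; rotation is an isometry so areas/perimeters/island counts are preserved). At z = 6.44: the 28.5×8.5 cube contributes its full rectangle (area 242.25 mm²); the cube at (-1.5, 14) is present — its section is the full 19×7.5 rectangle (area 142.50 mm²); the sphere at (8, -2.5): section is a regular 12-gon, circumradius = √(r²−h²) = √(10.5²−7.44²) = 7.409 (area = (12/2)·7.409²·sin(360°/12) = 164.69 mm²); After the difference (first − rest): starting from the 28.5×8.5 cube (242.25 mm²), the 19×7.5 cube at (-1.5, 14) misses the remaining region (no effect); the r=10.5 sphere at (8, -2.5) partially overlaps it — only the 46.97 mm² overlap (of its 164.69 mm²) is removed, clipping the outline — area = 195.28 mm²; (whole slice rotated 30° about Z — lengths, areas and connectivity unchanged). Checking containment: at z = 6.44 the cross-section extends beyond the z = 3.92 cross-section by about 36.70 mm².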